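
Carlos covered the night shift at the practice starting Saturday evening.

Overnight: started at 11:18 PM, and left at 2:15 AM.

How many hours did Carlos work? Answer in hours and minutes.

Overnight: 11:18 PM → midnight = 0 h 42 min; midnight → 2:15 AM = 2 h 15 min; span 2 h 57 min

2 h 57 min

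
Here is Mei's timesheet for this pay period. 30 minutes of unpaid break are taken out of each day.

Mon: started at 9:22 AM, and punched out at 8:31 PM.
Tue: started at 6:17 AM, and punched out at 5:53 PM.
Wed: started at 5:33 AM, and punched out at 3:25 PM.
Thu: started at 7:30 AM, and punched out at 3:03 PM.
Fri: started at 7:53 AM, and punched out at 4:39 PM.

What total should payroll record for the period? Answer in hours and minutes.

Mon: 9:22 AM–8:31 PM = 11 h 9 min; less 30 min break → 10 h 39 min
Tue: 6:17 AM–5:53 PM = 11 h 36 min; less 30 min break → 11 h 6 min
Wed: 5:33 AM–3:25 PM = 9 h 52 min; less 30 min break → 9 h 22 min
Thu: 7:30 AM–3:03 PM = 7 h 33 min; less 30 min break → 7 h 3 min
Fri: 7:53 AM–4:39 PM = 8 h 46 min; less 30 min break → 8 h 16 min
Total: 10 h 39 min + 11 h 6 min + 9 h 22 min + 7 h 3 min + 8 h 16 min = 46 h 26 min.

46 h 26 min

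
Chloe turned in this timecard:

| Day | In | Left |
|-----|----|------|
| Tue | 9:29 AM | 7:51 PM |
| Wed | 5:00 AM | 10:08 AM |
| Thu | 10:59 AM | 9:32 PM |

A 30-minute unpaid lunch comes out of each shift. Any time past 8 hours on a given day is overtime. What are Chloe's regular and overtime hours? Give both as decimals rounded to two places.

Tue: 9:29 AM–7:51 PM = 10 h 22 min; less 30 min break → 9 h 52 min
Wed: 5:00 AM–10:08 AM = 5 h 8 min; less 30 min break → 4 h 38 min
Thu: 10:59 AM–9:32 PM = 10 h 33 min; less 30 min break → 10 h 3 min
Tue reg 8 h 0 min / OT 1 h 52 min; Wed reg 4 h 38 min / OT 0 h 0 min; Thu reg 8 h 0 min / OT 2 h 3 min.
Totals: regular 20 h 38 min, overtime 3 h 55 min.

Regular 20.63 hours, overtime 3.92 hours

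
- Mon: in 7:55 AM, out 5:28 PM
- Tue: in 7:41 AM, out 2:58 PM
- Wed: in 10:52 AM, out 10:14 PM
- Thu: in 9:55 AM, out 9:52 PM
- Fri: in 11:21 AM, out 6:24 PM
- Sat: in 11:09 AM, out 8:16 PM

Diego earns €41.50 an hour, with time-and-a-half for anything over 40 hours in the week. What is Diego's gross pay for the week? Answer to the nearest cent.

€2675.71

Mon: 7:55 AM–5:28 PM = 9 h 33 min
Tue: 7:41 AM–2:58 PM = 7 h 17 min
Wed: 10:52 AM–10:14 PM = 11 h 22 min
Thu: 9:55 AM–9:52 PM = 11 h 57 min
Fri: 11:21 AM–6:24 PM = 7 h 3 min
Sat: 11:09 AM–8:16 PM = 9 h 7 min
Total worked: 56 h 19 min = 3379 min.
Regular 40 h 0 min = 2400 min at €41.50/h; overtime 16 h 19 min = 979 min at €62.25/h.
Pay = (2400 × €41.50 + 979 × €62.25) ÷ 60 = €2675.71.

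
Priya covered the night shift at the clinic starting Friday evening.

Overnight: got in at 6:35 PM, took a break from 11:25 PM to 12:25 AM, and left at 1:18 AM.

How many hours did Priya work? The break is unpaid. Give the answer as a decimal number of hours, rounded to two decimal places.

Overnight: 6:35 PM → midnight = 5 h 25 min; midnight → 1:18 AM = 1 h 18 min; span 6 h 43 min; less 60 min break → 5 h 43 min

5.72 hours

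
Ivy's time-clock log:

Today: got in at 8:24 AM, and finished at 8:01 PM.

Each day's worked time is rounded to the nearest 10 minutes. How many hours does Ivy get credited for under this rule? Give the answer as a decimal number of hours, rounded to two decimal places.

11.67 hours

Today: 8:24 AM–8:01 PM = 11 h 37 min → rounds to 11 h 40 min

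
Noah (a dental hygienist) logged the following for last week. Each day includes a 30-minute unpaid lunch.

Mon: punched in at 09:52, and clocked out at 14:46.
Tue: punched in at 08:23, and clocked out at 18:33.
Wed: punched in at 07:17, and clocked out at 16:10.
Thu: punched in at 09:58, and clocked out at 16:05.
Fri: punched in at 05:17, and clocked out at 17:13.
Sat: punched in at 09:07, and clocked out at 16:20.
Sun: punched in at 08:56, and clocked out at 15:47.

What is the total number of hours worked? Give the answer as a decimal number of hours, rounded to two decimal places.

Mon: 09:52–14:46 = 4 h 54 min; less 30 min break → 4 h 24 min
Tue: 08:23–18:33 = 10 h 10 min; less 30 min break → 9 h 40 min
Wed: 07:17–16:10 = 8 h 53 min; less 30 min break → 8 h 23 min
Thu: 09:58–16:05 = 6 h 7 min; less 30 min break → 5 h 37 min
Fri: 05:17–17:13 = 11 h 56 min; less 30 min break → 11 h 26 min
Sat: 09:07–16:20 = 7 h 13 min; less 30 min break → 6 h 43 min
Sun: 08:56–15:47 = 6 h 51 min; less 30 min break → 6 h 21 min
Total: 4 h 24 min + 9 h 40 min + 8 h 23 min + 5 h 37 min + 11 h 26 min + 6 h 43 min + 6 h 21 min = 52 h 34 min.

52.57 hours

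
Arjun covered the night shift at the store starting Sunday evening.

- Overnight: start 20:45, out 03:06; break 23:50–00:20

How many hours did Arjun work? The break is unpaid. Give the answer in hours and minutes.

Overnight: 20:45 → midnight = 3 h 15 min; midnight → 03:06 = 3 h 6 min; span 6 h 21 min; less 30 min break → 5 h 51 min

5 h 51 min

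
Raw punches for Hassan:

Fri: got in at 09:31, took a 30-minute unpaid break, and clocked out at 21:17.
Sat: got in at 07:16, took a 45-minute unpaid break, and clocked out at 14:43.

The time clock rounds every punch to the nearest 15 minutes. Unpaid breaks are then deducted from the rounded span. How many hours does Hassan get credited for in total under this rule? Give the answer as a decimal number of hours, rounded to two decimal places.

18.00 hours

Fri: in 09:31→09:30, out 21:17→21:15; 11 h 45 min − 30 min = 11 h 15 min
Sat: in 07:16→07:15, out 14:43→14:45; 7 h 30 min − 45 min = 6 h 45 min
Total credited: 18 h 0 min.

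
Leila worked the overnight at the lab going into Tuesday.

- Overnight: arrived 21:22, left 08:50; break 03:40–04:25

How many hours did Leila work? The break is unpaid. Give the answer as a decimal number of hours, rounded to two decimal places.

Overnight: 21:22 → midnight = 2 h 38 min; midnight → 08:50 = 8 h 50 min; span 11 h 28 min; less 45 min break → 10 h 43 min

10.72 hours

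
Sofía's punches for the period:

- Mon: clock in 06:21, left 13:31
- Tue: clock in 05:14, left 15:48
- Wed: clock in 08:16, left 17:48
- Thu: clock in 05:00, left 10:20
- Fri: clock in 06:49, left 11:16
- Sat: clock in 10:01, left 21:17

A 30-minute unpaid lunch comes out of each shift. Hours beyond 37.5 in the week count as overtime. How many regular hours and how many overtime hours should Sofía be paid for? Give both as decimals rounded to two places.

Mon: 06:21–13:31 = 7 h 10 min; less 30 min break → 6 h 40 min
Tue: 05:14–15:48 = 10 h 34 min; less 30 min break → 10 h 4 min
Wed: 08:16–17:48 = 9 h 32 min; less 30 min break → 9 h 2 min
Thu: 05:00–10:20 = 5 h 20 min; less 30 min break → 4 h 50 min
Fri: 06:49–11:16 = 4 h 27 min; less 30 min break → 3 h 57 min
Sat: 10:01–21:17 = 11 h 16 min; less 30 min break → 10 h 46 min
Total worked: 45 h 19 min = 45.32 h.
Threshold 37.5 h → overtime 7 h 49 min, regular 37 h 30 min.

Regular 37.50 hours, overtime 7.82 hours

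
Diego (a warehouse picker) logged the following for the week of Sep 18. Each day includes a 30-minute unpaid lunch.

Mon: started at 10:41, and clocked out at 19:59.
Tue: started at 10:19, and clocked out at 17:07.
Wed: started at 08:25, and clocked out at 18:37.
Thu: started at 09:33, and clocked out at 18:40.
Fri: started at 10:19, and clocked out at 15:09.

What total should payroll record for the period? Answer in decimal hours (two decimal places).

Mon: 10:41–19:59 = 9 h 18 min; less 30 min break → 8 h 48 min
Tue: 10:19–17:07 = 6 h 48 min; less 30 min break → 6 h 18 min
Wed: 08:25–18:37 = 10 h 12 min; less 30 min break → 9 h 42 min
Thu: 09:33–18:40 = 9 h 7 min; less 30 min break → 8 h 37 min
Fri: 10:19–15:09 = 4 h 50 min; less 30 min break → 4 h 20 min
Total: 8 h 48 min + 6 h 18 min + 9 h 42 min + 8 h 37 min + 4 h 20 min = 37 h 45 min.

37.75 hours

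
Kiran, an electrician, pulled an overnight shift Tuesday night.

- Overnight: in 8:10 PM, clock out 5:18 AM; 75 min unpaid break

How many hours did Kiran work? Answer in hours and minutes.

Overnight: 8:10 PM → midnight = 3 h 50 min; midnight → 5:18 AM = 5 h 18 min; span 9 h 8 min; less 75 min break → 7 h 53 min

7 h 53 min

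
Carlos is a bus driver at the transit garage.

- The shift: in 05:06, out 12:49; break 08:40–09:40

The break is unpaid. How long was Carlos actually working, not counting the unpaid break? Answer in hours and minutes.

The shift: 05:06–12:49 = 7 h 43 min; less 60 min break → 6 h 43 min

6 h 43 min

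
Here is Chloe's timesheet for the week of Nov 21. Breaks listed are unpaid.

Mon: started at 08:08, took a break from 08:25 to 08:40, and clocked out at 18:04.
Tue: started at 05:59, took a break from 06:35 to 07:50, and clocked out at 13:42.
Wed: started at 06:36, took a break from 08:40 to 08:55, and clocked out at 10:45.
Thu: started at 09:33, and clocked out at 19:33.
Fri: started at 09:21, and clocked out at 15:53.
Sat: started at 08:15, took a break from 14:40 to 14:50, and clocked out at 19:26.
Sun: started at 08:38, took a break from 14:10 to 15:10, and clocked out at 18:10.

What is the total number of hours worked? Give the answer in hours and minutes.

Mon: 08:08–18:04 = 9 h 56 min; less 15 min break → 9 h 41 min
Tue: 05:59–13:42 = 7 h 43 min; less 75 min break → 6 h 28 min
Wed: 06:36–10:45 = 4 h 9 min; less 15 min break → 3 h 54 min
Thu: 09:33–19:33 = 10 h 0 min
Fri: 09:21–15:53 = 6 h 32 min
Sat: 08:15–19:26 = 11 h 11 min; less 10 min break → 11 h 1 min
Sun: 08:38–18:10 = 9 h 32 min; less 60 min break → 8 h 32 min
Total: 9 h 41 min + 6 h 28 min + 3 h 54 min + 10 h 0 min + 6 h 32 min + 11 h 1 min + 8 h 32 min = 56 h 8 min.

56 h 8 min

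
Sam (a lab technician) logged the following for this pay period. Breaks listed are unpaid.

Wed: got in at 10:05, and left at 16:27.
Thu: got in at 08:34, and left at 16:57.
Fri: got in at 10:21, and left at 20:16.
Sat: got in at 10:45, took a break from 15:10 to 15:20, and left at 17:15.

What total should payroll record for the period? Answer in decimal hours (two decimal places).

Wed: 10:05–16:27 = 6 h 22 min
Thu: 08:34–16:57 = 8 h 23 min
Fri: 10:21–20:16 = 9 h 55 min
Sat: 10:45–17:15 = 6 h 30 min; less 10 min break → 6 h 20 min
Total: 6 h 22 min + 8 h 23 min + 9 h 55 min + 6 h 20 min = 31 h 0 min.

31.00 hours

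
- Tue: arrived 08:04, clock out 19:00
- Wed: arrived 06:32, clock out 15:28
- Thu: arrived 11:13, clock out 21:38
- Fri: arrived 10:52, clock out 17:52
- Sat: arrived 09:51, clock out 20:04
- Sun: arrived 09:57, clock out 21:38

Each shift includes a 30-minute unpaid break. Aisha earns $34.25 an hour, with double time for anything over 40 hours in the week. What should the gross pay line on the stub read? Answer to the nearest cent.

Tue: 08:04–19:00 = 10 h 56 min; less 30 min break → 10 h 26 min
Wed: 06:32–15:28 = 8 h 56 min; less 30 min break → 8 h 26 min
Thu: 11:13–21:38 = 10 h 25 min; less 30 min break → 9 h 55 min
Fri: 10:52–17:52 = 7 h 0 min; less 30 min break → 6 h 30 min
Sat: 09:51–20:04 = 10 h 13 min; less 30 min break → 9 h 43 min
Sun: 09:57–21:38 = 11 h 41 min; less 30 min break → 11 h 11 min
Total worked: 56 h 11 min = 3371 min.
Regular 40 h 0 min = 2400 min at $34.25/h; overtime 16 h 11 min = 971 min at $68.50/h.
Pay = (2400 × $34.25 + 971 × $68.50) ÷ 60 = $2478.56.

$2478.56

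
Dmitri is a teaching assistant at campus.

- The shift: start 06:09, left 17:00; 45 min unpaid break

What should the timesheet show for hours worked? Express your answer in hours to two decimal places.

The shift: 06:09–17:00 = 10 h 51 min; less 45 min break → 10 h 6 min

10.10 hours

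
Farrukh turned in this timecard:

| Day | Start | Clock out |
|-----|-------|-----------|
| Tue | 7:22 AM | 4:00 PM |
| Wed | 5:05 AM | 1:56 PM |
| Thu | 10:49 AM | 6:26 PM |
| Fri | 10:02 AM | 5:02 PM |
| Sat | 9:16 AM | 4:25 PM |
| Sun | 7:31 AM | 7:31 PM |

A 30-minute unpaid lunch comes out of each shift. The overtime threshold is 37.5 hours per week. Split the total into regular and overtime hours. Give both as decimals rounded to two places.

Regular 37.50 hours, overtime 10.75 hours

Tue: 7:22 AM–4:00 PM = 8 h 38 min; less 30 min break → 8 h 8 min
Wed: 5:05 AM–1:56 PM = 8 h 51 min; less 30 min break → 8 h 21 min
Thu: 10:49 AM–6:26 PM = 7 h 37 min; less 30 min break → 7 h 7 min
Fri: 10:02 AM–5:02 PM = 7 h 0 min; less 30 min break → 6 h 30 min
Sat: 9:16 AM–4:25 PM = 7 h 9 min; less 30 min break → 6 h 39 min
Sun: 7:31 AM–7:31 PM = 12 h 0 min; less 30 min break → 11 h 30 min
Total worked: 48 h 15 min = 48.25 h.
Threshold 37.5 h → overtime 10 h 45 min, regular 37 h 30 min.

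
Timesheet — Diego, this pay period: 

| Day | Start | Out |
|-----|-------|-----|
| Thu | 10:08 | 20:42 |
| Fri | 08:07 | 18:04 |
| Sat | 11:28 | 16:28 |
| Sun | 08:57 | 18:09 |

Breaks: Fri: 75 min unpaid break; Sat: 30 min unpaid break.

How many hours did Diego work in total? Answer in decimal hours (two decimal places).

32.97 hours

Thu: 10:08–20:42 = 10 h 34 min
Fri: 08:07–18:04 = 9 h 57 min; less 75 min break → 8 h 42 min
Sat: 11:28–16:28 = 5 h 0 min; less 30 min break → 4 h 30 min
Sun: 08:57–18:09 = 9 h 12 min
Total: 10 h 34 min + 8 h 42 min + 4 h 30 min + 9 h 12 min = 32 h 58 min.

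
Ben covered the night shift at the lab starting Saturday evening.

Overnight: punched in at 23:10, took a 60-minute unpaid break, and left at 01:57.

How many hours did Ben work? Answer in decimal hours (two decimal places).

Overnight: 23:10 → midnight = 0 h 50 min; midnight → 01:57 = 1 h 57 min; span 2 h 47 min; less 60 min break → 1 h 47 min

1.78 hours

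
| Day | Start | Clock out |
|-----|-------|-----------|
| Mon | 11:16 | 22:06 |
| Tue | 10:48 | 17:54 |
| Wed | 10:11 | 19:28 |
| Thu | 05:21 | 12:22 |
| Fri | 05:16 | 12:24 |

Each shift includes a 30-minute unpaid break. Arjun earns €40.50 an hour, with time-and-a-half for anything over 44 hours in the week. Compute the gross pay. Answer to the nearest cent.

Mon: 11:16–22:06 = 10 h 50 min; less 30 min break → 10 h 20 min
Tue: 10:48–17:54 = 7 h 6 min; less 30 min break → 6 h 36 min
Wed: 10:11–19:28 = 9 h 17 min; less 30 min break → 8 h 47 min
Thu: 05:21–12:22 = 7 h 1 min; less 30 min break → 6 h 31 min
Fri: 05:16–12:24 = 7 h 8 min; less 30 min break → 6 h 38 min
Total worked: 38 h 52 min = 2332 min.
Regular 38 h 52 min = 2332 min at €40.50/h; overtime 0 h 0 min = 0 min at €60.75/h.
Pay = (2332 × €40.50 + 0 × €60.75) ÷ 60 = €1574.10.

€1574.10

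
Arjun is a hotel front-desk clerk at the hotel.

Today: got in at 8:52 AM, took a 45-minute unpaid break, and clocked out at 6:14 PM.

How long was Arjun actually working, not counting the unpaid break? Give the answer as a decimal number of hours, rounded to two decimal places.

8.62 hours

Today: 8:52 AM–6:14 PM = 9 h 22 min; less 45 min break → 8 h 37 min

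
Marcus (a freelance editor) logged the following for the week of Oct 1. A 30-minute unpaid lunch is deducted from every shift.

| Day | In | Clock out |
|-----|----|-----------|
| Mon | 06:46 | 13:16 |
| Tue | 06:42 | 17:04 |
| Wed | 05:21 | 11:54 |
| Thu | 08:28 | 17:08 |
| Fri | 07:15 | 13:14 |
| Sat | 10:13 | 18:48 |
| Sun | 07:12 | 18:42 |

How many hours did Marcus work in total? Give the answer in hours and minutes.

54 h 39 min

Mon: 06:46–13:16 = 6 h 30 min; less 30 min break → 6 h 0 min
Tue: 06:42–17:04 = 10 h 22 min; less 30 min break → 9 h 52 min
Wed: 05:21–11:54 = 6 h 33 min; less 30 min break → 6 h 3 min
Thu: 08:28–17:08 = 8 h 40 min; less 30 min break → 8 h 10 min
Fri: 07:15–13:14 = 5 h 59 min; less 30 min break → 5 h 29 min
Sat: 10:13–18:48 = 8 h 35 min; less 30 min break → 8 h 5 min
Sun: 07:12–18:42 = 11 h 30 min; less 30 min break → 11 h 0 min
Total: 6 h 0 min + 9 h 52 min + 6 h 3 min + 8 h 10 min + 5 h 29 min + 8 h 5 min + 11 h 0 min = 54 h 39 min.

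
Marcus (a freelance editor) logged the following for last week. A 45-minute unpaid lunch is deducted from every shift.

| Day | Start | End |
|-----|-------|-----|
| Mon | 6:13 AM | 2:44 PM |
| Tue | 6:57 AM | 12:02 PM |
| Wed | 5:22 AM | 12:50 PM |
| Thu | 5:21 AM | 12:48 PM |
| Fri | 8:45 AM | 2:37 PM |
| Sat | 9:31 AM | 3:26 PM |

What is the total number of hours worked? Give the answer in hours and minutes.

35 h 48 min

Mon: 6:13 AM–2:44 PM = 8 h 31 min; less 45 min break → 7 h 46 min
Tue: 6:57 AM–12:02 PM = 5 h 5 min; less 45 min break → 4 h 20 min
Wed: 5:22 AM–12:50 PM = 7 h 28 min; less 45 min break → 6 h 43 min
Thu: 5:21 AM–12:48 PM = 7 h 27 min; less 45 min break → 6 h 42 min
Fri: 8:45 AM–2:37 PM = 5 h 52 min; less 45 min break → 5 h 7 min
Sat: 9:31 AM–3:26 PM = 5 h 55 min; less 45 min break → 5 h 10 min
Total: 7 h 46 min + 4 h 20 min + 6 h 43 min + 6 h 42 min + 5 h 7 min + 5 h 10 min = 35 h 48 min.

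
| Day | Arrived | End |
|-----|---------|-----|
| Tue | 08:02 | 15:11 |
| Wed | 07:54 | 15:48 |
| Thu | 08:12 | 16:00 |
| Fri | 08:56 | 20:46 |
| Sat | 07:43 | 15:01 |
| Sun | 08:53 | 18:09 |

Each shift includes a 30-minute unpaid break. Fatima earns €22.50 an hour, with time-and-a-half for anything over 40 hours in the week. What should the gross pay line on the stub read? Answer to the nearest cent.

Tue: 08:02–15:11 = 7 h 9 min; less 30 min break → 6 h 39 min
Wed: 07:54–15:48 = 7 h 54 min; less 30 min break → 7 h 24 min
Thu: 08:12–16:00 = 7 h 48 min; less 30 min break → 7 h 18 min
Fri: 08:56–20:46 = 11 h 50 min; less 30 min break → 11 h 20 min
Sat: 07:43–15:01 = 7 h 18 min; less 30 min break → 6 h 48 min
Sun: 08:53–18:09 = 9 h 16 min; less 30 min break → 8 h 46 min
Total worked: 48 h 15 min = 2895 min.
Regular 40 h 0 min = 2400 min at €22.50/h; overtime 8 h 15 min = 495 min at €33.75/h.
Pay = (2400 × €22.50 + 495 × €33.75) ÷ 60 = €1178.44.

€1178.44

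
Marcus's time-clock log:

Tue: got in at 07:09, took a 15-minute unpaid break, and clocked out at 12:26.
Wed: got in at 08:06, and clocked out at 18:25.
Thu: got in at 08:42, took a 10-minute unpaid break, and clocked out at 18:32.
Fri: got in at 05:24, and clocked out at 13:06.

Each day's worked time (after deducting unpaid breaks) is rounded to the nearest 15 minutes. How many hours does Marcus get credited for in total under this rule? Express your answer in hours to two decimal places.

Tue: 07:09–12:26 = 5 h 17 min − 15 min = 5 h 2 min → rounds to 5 h 0 min
Wed: 08:06–18:25 = 10 h 19 min → rounds to 10 h 15 min
Thu: 08:42–18:32 = 9 h 50 min − 10 min = 9 h 40 min → rounds to 9 h 45 min
Fri: 05:24–13:06 = 7 h 42 min → rounds to 7 h 45 min
Total credited: 32 h 45 min.

32.75 hours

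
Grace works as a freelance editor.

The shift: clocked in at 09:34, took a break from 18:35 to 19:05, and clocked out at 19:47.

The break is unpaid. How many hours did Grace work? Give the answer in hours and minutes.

The shift: 09:34–19:47 = 10 h 13 min; less 30 min break → 9 h 43 min

9 h 43 min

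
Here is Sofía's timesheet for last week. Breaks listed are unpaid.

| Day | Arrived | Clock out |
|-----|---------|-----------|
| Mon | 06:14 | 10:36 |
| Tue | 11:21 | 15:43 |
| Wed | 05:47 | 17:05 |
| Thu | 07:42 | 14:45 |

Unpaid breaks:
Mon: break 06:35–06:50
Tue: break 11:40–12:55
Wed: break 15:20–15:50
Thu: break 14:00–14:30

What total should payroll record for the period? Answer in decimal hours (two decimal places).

24.58 hours

Mon: 06:14–10:36 = 4 h 22 min; less 15 min break → 4 h 7 min
Tue: 11:21–15:43 = 4 h 22 min; less 75 min break → 3 h 7 min
Wed: 05:47–17:05 = 11 h 18 min; less 30 min break → 10 h 48 min
Thu: 07:42–14:45 = 7 h 3 min; less 30 min break → 6 h 33 min
Total: 4 h 7 min + 3 h 7 min + 10 h 48 min + 6 h 33 min = 24 h 35 min.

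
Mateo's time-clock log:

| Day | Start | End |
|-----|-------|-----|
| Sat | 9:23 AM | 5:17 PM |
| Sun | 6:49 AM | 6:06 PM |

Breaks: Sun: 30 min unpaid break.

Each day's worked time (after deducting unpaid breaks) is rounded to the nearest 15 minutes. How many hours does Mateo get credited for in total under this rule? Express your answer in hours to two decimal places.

Sat: 9:23 AM–5:17 PM = 7 h 54 min → rounds to 8 h 0 min
Sun: 6:49 AM–6:06 PM = 11 h 17 min − 30 min = 10 h 47 min → rounds to 10 h 45 min
Total credited: 18 h 45 min.

18.75 hours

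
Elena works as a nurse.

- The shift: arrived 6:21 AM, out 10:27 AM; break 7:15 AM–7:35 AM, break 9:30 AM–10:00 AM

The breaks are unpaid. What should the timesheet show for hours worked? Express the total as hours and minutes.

3 h 16 min

The shift: 6:21 AM–10:27 AM = 4 h 6 min; less 50 min break → 3 h 16 min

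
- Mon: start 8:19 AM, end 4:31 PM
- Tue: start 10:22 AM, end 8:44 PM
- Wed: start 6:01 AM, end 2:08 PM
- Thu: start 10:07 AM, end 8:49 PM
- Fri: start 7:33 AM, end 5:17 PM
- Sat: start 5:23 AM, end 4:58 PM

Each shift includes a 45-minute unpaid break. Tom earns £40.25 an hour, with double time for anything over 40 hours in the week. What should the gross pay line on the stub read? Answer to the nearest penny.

£2753.10

Mon: 8:19 AM–4:31 PM = 8 h 12 min; less 45 min break → 7 h 27 min
Tue: 10:22 AM–8:44 PM = 10 h 22 min; less 45 min break → 9 h 37 min
Wed: 6:01 AM–2:08 PM = 8 h 7 min; less 45 min break → 7 h 22 min
Thu: 10:07 AM–8:49 PM = 10 h 42 min; less 45 min break → 9 h 57 min
Fri: 7:33 AM–5:17 PM = 9 h 44 min; less 45 min break → 8 h 59 min
Sat: 5:23 AM–4:58 PM = 11 h 35 min; less 45 min break → 10 h 50 min
Total worked: 54 h 12 min = 3252 min.
Regular 40 h 0 min = 2400 min at £40.25/h; overtime 14 h 12 min = 852 min at £80.50/h.
Pay = (2400 × £40.25 + 852 × £80.50) ÷ 60 = £2753.10.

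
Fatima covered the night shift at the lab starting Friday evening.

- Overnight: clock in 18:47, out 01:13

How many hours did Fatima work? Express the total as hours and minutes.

6 h 26 min

Overnight: 18:47 → midnight = 5 h 13 min; midnight → 01:13 = 1 h 13 min; span 6 h 26 min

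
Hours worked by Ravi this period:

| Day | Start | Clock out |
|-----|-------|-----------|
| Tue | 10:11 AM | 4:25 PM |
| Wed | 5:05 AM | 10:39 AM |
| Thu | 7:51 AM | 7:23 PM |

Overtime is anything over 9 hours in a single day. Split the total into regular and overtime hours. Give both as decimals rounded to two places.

Regular 20.80 hours, overtime 2.53 hours

Tue: 10:11 AM–4:25 PM = 6 h 14 min
Wed: 5:05 AM–10:39 AM = 5 h 34 min
Thu: 7:51 AM–7:23 PM = 11 h 32 min
Tue reg 6 h 14 min / OT 0 h 0 min; Wed reg 5 h 34 min / OT 0 h 0 min; Thu reg 9 h 0 min / OT 2 h 32 min.
Totals: regular 20 h 48 min, overtime 2 h 32 min.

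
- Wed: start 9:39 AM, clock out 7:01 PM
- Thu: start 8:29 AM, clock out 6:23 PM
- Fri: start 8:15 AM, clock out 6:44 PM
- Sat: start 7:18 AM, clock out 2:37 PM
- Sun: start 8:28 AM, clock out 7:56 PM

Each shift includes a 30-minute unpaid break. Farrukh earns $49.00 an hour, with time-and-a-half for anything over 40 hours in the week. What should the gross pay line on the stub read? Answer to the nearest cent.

$2403.45

Wed: 9:39 AM–7:01 PM = 9 h 22 min; less 30 min break → 8 h 52 min
Thu: 8:29 AM–6:23 PM = 9 h 54 min; less 30 min break → 9 h 24 min
Fri: 8:15 AM–6:44 PM = 10 h 29 min; less 30 min break → 9 h 59 min
Sat: 7:18 AM–2:37 PM = 7 h 19 min; less 30 min break → 6 h 49 min
Sun: 8:28 AM–7:56 PM = 11 h 28 min; less 30 min break → 10 h 58 min
Total worked: 46 h 2 min = 2762 min.
Regular 40 h 0 min = 2400 min at $49.00/h; overtime 6 h 2 min = 362 min at $73.50/h.
Pay = (2400 × $49.00 + 362 × $73.50) ÷ 60 = $2403.45.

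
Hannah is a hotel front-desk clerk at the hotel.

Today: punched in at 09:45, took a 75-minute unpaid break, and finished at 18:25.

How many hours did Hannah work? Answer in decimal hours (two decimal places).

Today: 09:45–18:25 = 8 h 40 min; less 75 min break → 7 h 25 min

7.42 hours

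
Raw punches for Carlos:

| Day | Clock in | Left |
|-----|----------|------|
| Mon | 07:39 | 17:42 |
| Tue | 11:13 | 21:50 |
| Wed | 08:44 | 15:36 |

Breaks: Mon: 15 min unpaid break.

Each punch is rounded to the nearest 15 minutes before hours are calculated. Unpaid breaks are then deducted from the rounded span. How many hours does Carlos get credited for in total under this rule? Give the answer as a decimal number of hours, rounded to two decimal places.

27.00 hours

Mon: in 07:39→07:45, out 17:42→17:45; 10 h 0 min − 15 min = 9 h 45 min
Tue: in 11:13→11:15, out 21:50→21:45; 10 h 30 min
Wed: in 08:44→08:45, out 15:36→15:30; 6 h 45 min
Total credited: 27 h 0 min.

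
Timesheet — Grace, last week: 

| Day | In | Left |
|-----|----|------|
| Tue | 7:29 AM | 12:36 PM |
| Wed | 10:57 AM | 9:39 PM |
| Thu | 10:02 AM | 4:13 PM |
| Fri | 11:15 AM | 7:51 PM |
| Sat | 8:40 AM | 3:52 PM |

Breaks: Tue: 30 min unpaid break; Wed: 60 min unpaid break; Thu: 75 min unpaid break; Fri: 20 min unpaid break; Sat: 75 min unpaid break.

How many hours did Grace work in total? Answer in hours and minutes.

Tue: 7:29 AM–12:36 PM = 5 h 7 min; less 30 min break → 4 h 37 min
Wed: 10:57 AM–9:39 PM = 10 h 42 min; less 60 min break → 9 h 42 min
Thu: 10:02 AM–4:13 PM = 6 h 11 min; less 75 min break → 4 h 56 min
Fri: 11:15 AM–7:51 PM = 8 h 36 min; less 20 min break → 8 h 16 min
Sat: 8:40 AM–3:52 PM = 7 h 12 min; less 75 min break → 5 h 57 min
Total: 4 h 37 min + 9 h 42 min + 4 h 56 min + 8 h 16 min + 5 h 57 min = 33 h 28 min.

33 h 28 min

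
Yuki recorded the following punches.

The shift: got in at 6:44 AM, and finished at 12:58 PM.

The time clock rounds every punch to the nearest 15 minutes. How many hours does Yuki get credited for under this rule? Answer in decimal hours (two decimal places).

6.25 hours

The shift: in 6:44 AM→6:45 AM, out 12:58 PM→1:00 PM; 6 h 15 min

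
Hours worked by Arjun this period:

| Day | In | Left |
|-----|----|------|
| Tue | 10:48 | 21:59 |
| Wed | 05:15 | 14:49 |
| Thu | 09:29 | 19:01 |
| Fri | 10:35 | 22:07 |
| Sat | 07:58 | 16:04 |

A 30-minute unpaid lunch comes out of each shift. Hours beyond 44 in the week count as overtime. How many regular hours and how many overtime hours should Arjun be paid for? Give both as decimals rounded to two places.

Tue: 10:48–21:59 = 11 h 11 min; less 30 min break → 10 h 41 min
Wed: 05:15–14:49 = 9 h 34 min; less 30 min break → 9 h 4 min
Thu: 09:29–19:01 = 9 h 32 min; less 30 min break → 9 h 2 min
Fri: 10:35–22:07 = 11 h 32 min; less 30 min break → 11 h 2 min
Sat: 07:58–16:04 = 8 h 6 min; less 30 min break → 7 h 36 min
Total worked: 47 h 25 min = 47.42 h.
Threshold 44 h → overtime 3 h 25 min, regular 44 h 0 min.

Regular 44.00 hours, overtime 3.42 hours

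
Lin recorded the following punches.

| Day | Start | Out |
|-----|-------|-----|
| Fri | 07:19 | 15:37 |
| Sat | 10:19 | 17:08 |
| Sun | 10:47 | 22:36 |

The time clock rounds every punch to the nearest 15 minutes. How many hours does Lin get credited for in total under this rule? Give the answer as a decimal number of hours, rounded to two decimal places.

27.00 hours

Fri: in 07:19→07:15, out 15:37→15:30; 8 h 15 min
Sat: in 10:19→10:15, out 17:08→17:15; 7 h 0 min
Sun: in 10:47→10:45, out 22:36→22:30; 11 h 45 min
Total credited: 27 h 0 min.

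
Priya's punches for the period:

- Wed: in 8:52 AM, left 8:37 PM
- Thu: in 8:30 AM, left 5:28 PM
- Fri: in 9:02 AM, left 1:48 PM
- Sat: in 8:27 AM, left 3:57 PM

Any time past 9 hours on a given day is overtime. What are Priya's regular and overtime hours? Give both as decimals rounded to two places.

Regular 30.23 hours, overtime 2.75 hours

Wed: 8:52 AM–8:37 PM = 11 h 45 min
Thu: 8:30 AM–5:28 PM = 8 h 58 min
Fri: 9:02 AM–1:48 PM = 4 h 46 min
Sat: 8:27 AM–3:57 PM = 7 h 30 min
Wed reg 9 h 0 min / OT 2 h 45 min; Thu reg 8 h 58 min / OT 0 h 0 min; Fri reg 4 h 46 min / OT 0 h 0 min; Sat reg 7 h 30 min / OT 0 h 0 min.
Totals: regular 30 h 14 min, overtime 2 h 45 min.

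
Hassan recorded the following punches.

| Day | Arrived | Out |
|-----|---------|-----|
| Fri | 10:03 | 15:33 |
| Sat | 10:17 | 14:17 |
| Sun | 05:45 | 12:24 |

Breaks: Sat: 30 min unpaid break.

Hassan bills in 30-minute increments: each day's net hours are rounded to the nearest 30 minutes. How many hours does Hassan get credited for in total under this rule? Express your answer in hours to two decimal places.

Fri: 10:03–15:33 = 5 h 30 min → rounds to 5 h 30 min
Sat: 10:17–14:17 = 4 h 0 min − 30 min = 3 h 30 min → rounds to 3 h 30 min
Sun: 05:45–12:24 = 6 h 39 min → rounds to 6 h 30 min
Total credited: 15 h 30 min.

15.50 hours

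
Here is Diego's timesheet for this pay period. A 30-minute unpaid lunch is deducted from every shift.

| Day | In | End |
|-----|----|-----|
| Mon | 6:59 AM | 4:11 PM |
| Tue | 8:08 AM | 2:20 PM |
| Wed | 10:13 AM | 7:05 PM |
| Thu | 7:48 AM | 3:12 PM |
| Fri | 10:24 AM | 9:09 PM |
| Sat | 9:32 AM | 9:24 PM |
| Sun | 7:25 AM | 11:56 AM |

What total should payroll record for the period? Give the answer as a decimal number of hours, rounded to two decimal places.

55.30 hours

Mon: 6:59 AM–4:11 PM = 9 h 12 min; less 30 min break → 8 h 42 min
Tue: 8:08 AM–2:20 PM = 6 h 12 min; less 30 min break → 5 h 42 min
Wed: 10:13 AM–7:05 PM = 8 h 52 min; less 30 min break → 8 h 22 min
Thu: 7:48 AM–3:12 PM = 7 h 24 min; less 30 min break → 6 h 54 min
Fri: 10:24 AM–9:09 PM = 10 h 45 min; less 30 min break → 10 h 15 min
Sat: 9:32 AM–9:24 PM = 11 h 52 min; less 30 min break → 11 h 22 min
Sun: 7:25 AM–11:56 AM = 4 h 31 min; less 30 min break → 4 h 1 min
Total: 8 h 42 min + 5 h 42 min + 8 h 22 min + 6 h 54 min + 10 h 15 min + 11 h 22 min + 4 h 1 min = 55 h 18 min.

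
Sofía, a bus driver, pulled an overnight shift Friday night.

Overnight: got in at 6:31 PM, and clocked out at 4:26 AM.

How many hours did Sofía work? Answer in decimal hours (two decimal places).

9.92 hours

Overnight: 6:31 PM → midnight = 5 h 29 min; midnight → 4:26 AM = 4 h 26 min; span 9 h 55 min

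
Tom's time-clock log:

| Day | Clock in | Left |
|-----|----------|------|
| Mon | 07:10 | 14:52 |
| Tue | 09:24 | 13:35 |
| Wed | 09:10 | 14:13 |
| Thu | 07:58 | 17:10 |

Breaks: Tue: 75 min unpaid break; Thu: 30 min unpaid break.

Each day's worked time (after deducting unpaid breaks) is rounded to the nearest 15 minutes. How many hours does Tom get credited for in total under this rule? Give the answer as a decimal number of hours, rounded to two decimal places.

24.50 hours

Mon: 07:10–14:52 = 7 h 42 min → rounds to 7 h 45 min
Tue: 09:24–13:35 = 4 h 11 min − 75 min = 2 h 56 min → rounds to 3 h 0 min
Wed: 09:10–14:13 = 5 h 3 min → rounds to 5 h 0 min
Thu: 07:58–17:10 = 9 h 12 min − 30 min = 8 h 42 min → rounds to 8 h 45 min
Total credited: 24 h 30 min.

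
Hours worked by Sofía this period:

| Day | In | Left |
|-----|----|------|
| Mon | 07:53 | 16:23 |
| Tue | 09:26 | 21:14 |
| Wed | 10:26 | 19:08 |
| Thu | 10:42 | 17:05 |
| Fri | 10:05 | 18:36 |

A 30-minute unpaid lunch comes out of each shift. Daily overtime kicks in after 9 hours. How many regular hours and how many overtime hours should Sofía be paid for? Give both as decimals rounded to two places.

Mon: 07:53–16:23 = 8 h 30 min; less 30 min break → 8 h 0 min
Tue: 09:26–21:14 = 11 h 48 min; less 30 min break → 11 h 18 min
Wed: 10:26–19:08 = 8 h 42 min; less 30 min break → 8 h 12 min
Thu: 10:42–17:05 = 6 h 23 min; less 30 min break → 5 h 53 min
Fri: 10:05–18:36 = 8 h 31 min; less 30 min break → 8 h 1 min
Mon reg 8 h 0 min / OT 0 h 0 min; Tue reg 9 h 0 min / OT 2 h 18 min; Wed reg 8 h 12 min / OT 0 h 0 min; Thu reg 5 h 53 min / OT 0 h 0 min; Fri reg 8 h 1 min / OT 0 h 0 min.
Totals: regular 39 h 6 min, overtime 2 h 18 min.

Regular 39.10 hours, overtime 2.30 hours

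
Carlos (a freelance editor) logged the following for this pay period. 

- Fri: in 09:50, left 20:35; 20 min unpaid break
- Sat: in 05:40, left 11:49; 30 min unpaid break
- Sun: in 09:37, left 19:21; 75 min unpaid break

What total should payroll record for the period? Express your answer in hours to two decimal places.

24.55 hours

Fri: 09:50–20:35 = 10 h 45 min; less 20 min break → 10 h 25 min
Sat: 05:40–11:49 = 6 h 9 min; less 30 min break → 5 h 39 min
Sun: 09:37–19:21 = 9 h 44 min; less 75 min break → 8 h 29 min
Total: 10 h 25 min + 5 h 39 min + 8 h 29 min = 24 h 33 min.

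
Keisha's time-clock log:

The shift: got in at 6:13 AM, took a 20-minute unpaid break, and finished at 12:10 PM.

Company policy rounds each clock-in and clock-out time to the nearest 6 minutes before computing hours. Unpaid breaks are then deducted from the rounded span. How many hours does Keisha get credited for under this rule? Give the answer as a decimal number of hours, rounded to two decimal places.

The shift: in 6:13 AM→6:12 AM, out 12:10 PM→12:12 PM; 6 h 0 min − 20 min = 5 h 40 min

5.67 hours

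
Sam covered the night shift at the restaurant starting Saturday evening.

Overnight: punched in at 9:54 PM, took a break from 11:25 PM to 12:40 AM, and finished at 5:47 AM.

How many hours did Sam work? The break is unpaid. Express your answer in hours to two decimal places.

6.63 hours

Overnight: 9:54 PM → midnight = 2 h 6 min; midnight → 5:47 AM = 5 h 47 min; span 7 h 53 min; less 75 min break → 6 h 38 min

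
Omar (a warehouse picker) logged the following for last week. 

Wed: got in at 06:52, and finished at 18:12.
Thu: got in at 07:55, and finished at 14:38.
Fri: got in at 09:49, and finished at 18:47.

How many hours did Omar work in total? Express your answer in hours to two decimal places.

27.02 hours

Wed: 06:52–18:12 = 11 h 20 min
Thu: 07:55–14:38 = 6 h 43 min
Fri: 09:49–18:47 = 8 h 58 min
Total: 11 h 20 min + 6 h 43 min + 8 h 58 min = 27 h 1 min.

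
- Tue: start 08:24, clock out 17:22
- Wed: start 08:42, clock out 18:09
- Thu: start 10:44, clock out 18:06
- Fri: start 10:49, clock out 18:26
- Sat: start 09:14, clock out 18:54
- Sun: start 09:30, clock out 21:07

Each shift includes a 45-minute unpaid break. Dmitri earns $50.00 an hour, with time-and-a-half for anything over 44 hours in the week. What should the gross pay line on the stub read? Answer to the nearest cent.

$2663.75

Tue: 08:24–17:22 = 8 h 58 min; less 45 min break → 8 h 13 min
Wed: 08:42–18:09 = 9 h 27 min; less 45 min break → 8 h 42 min
Thu: 10:44–18:06 = 7 h 22 min; less 45 min break → 6 h 37 min
Fri: 10:49–18:26 = 7 h 37 min; less 45 min break → 6 h 52 min
Sat: 09:14–18:54 = 9 h 40 min; less 45 min break → 8 h 55 min
Sun: 09:30–21:07 = 11 h 37 min; less 45 min break → 10 h 52 min
Total worked: 50 h 11 min = 3011 min.
Regular 44 h 0 min = 2640 min at $50.00/h; overtime 6 h 11 min = 371 min at $75.00/h.
Pay = (2640 × $50.00 + 371 × $75.00) ÷ 60 = $2663.75.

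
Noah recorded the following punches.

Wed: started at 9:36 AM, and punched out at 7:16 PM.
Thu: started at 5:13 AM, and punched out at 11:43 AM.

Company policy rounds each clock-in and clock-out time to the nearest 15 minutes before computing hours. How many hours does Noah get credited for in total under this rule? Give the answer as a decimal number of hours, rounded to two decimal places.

16.25 hours

Wed: in 9:36 AM→9:30 AM, out 7:16 PM→7:15 PM; 9 h 45 min
Thu: in 5:13 AM→5:15 AM, out 11:43 AM→11:45 AM; 6 h 30 min
Total credited: 16 h 15 min.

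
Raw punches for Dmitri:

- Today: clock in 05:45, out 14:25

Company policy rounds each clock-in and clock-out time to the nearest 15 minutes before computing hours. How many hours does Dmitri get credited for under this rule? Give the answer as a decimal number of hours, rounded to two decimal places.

8.75 hours

Today: in 05:45→05:45, out 14:25→14:30; 8 h 45 min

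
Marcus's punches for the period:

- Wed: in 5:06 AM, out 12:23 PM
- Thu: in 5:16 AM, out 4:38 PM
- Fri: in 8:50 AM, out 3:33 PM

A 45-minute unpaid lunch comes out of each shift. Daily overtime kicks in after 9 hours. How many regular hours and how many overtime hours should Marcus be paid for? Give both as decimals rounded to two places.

Wed: 5:06 AM–12:23 PM = 7 h 17 min; less 45 min break → 6 h 32 min
Thu: 5:16 AM–4:38 PM = 11 h 22 min; less 45 min break → 10 h 37 min
Fri: 8:50 AM–3:33 PM = 6 h 43 min; less 45 min break → 5 h 58 min
Wed reg 6 h 32 min / OT 0 h 0 min; Thu reg 9 h 0 min / OT 1 h 37 min; Fri reg 5 h 58 min / OT 0 h 0 min.
Totals: regular 21 h 30 min, overtime 1 h 37 min.

Regular 21.50 hours, overtime 1.62 hours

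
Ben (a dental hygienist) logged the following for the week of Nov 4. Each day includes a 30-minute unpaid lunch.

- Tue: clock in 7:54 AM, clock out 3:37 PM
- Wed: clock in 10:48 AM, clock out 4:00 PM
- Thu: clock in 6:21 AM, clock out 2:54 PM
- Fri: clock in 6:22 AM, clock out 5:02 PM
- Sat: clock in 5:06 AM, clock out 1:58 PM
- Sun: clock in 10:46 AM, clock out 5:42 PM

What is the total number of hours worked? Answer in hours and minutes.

Tue: 7:54 AM–3:37 PM = 7 h 43 min; less 30 min break → 7 h 13 min
Wed: 10:48 AM–4:00 PM = 5 h 12 min; less 30 min break → 4 h 42 min
Thu: 6:21 AM–2:54 PM = 8 h 33 min; less 30 min break → 8 h 3 min
Fri: 6:22 AM–5:02 PM = 10 h 40 min; less 30 min break → 10 h 10 min
Sat: 5:06 AM–1:58 PM = 8 h 52 min; less 30 min break → 8 h 22 min
Sun: 10:46 AM–5:42 PM = 6 h 56 min; less 30 min break → 6 h 26 min
Total: 7 h 13 min + 4 h 42 min + 8 h 3 min + 10 h 10 min + 8 h 22 min + 6 h 26 min = 44 h 56 min.

44 h 56 min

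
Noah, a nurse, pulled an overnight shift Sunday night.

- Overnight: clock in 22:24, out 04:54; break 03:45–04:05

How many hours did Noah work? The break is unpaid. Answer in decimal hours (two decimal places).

Overnight: 22:24 → midnight = 1 h 36 min; midnight → 04:54 = 4 h 54 min; span 6 h 30 min; less 20 min break → 6 h 10 min

6.17 hours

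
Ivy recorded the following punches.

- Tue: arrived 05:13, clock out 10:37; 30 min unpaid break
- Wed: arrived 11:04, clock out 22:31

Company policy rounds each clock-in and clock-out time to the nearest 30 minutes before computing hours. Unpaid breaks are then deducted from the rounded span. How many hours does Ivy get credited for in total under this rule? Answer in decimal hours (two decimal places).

16.50 hours

Tue: in 05:13→05:00, out 10:37→10:30; 5 h 30 min − 30 min = 5 h 0 min
Wed: in 11:04→11:00, out 22:31→22:30; 11 h 30 min
Total credited: 16 h 30 min.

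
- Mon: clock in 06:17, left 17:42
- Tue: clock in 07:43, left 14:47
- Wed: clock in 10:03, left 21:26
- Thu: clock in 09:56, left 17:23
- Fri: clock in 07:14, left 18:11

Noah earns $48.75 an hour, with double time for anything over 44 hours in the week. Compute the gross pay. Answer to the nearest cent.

$2561.00

Mon: 06:17–17:42 = 11 h 25 min
Tue: 07:43–14:47 = 7 h 4 min
Wed: 10:03–21:26 = 11 h 23 min
Thu: 09:56–17:23 = 7 h 27 min
Fri: 07:14–18:11 = 10 h 57 min
Total worked: 48 h 16 min = 2896 min.
Regular 44 h 0 min = 2640 min at $48.75/h; overtime 4 h 16 min = 256 min at $97.50/h.
Pay = (2640 × $48.75 + 256 × $97.50) ÷ 60 = $2561.00.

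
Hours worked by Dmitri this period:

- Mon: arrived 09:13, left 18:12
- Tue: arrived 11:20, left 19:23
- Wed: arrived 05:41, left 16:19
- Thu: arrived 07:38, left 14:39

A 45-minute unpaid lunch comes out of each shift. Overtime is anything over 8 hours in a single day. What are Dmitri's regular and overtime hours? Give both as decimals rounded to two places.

Mon: 09:13–18:12 = 8 h 59 min; less 45 min break → 8 h 14 min
Tue: 11:20–19:23 = 8 h 3 min; less 45 min break → 7 h 18 min
Wed: 05:41–16:19 = 10 h 38 min; less 45 min break → 9 h 53 min
Thu: 07:38–14:39 = 7 h 1 min; less 45 min break → 6 h 16 min
Mon reg 8 h 0 min / OT 0 h 14 min; Tue reg 7 h 18 min / OT 0 h 0 min; Wed reg 8 h 0 min / OT 1 h 53 min; Thu reg 6 h 16 min / OT 0 h 0 min.
Totals: regular 29 h 34 min, overtime 2 h 7 min.

Regular 29.57 hours, overtime 2.12 hours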